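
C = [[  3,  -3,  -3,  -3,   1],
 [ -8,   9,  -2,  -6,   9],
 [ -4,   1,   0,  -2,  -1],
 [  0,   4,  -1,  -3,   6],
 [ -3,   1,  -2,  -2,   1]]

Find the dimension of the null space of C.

0

Row reduce to echelon form.
R2 ← R2 + (8/3)·R1: [0, 1, -10, -14, 35/3]
R3 ← R3 + (4/3)·R1: [0, -3, -4, -6, 1/3]
R5 ← R5 + R1: [0, -2, -5, -5, 2]
R3 ← R3 + (3)·R2: [0, 0, -34, -48, 106/3]
R4 ← R4 − (4)·R2: [0, 0, 39, 53, -122/3]
R5 ← R5 + (2)·R2: [0, 0, -25, -33, 76/3]
R4 ← R4 + (39/34)·R3: [0, 0, 0, -35/17, -7/51]
R5 ← R5 − (25/34)·R3: [0, 0, 0, 39/17, -11/17]
R5 ← R5 + (39/35)·R4: [0, 0, 0, 0, -4/5]
5 nonzero rows, so rank(C) = 5.
C has 5 columns; by rank–nullity, nullity = 5 − 5 = 0.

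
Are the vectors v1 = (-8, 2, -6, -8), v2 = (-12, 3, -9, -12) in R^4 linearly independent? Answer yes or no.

no

Form the matrix with these vectors as rows and row reduce.
R2 ← R2 − (3/2)·R1: [0, 0, 0, 0]
1 nonzero row, so the 2 vectors span a space of dimension 1.
Since 1 < 2, the vectors are linearly dependent.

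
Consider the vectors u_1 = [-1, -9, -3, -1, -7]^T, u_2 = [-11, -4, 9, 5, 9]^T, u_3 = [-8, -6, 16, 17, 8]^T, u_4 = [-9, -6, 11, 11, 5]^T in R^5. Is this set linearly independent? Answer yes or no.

yes

Form the matrix with these vectors as rows and row reduce.
R2 ← R2 − (11)·R1: [0, 95, 42, 16, 86]
R3 ← R3 − (8)·R1: [0, 66, 40, 25, 64]
R4 ← R4 − (9)·R1: [0, 75, 38, 20, 68]
R3 ← R3 − (66/95)·R2: [0, 0, 1028/95, 1319/95, 404/95]
R4 ← R4 − (15/19)·R2: [0, 0, 92/19, 140/19, 2/19]
R4 ← R4 − (115/257)·R3: [0, 0, 0, 297/257, -462/257]
4 nonzero rows, so the 4 vectors span a space of dimension 4.
Since 4 = 4, the vectors are linearly independent.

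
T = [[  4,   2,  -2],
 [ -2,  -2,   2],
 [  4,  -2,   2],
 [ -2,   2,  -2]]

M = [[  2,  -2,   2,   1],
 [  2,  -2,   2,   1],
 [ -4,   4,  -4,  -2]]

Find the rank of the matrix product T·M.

First compute TM:
[[ 20, -20,  20,  10],
 [-16,  16, -16,  -8],
 [ -4,   4,  -4,  -2],
 [  8,  -8,   8,   4]]
Now row reduce the product.
R2 ← R2 + (4/5)·R1: [0, 0, 0, 0]
R3 ← R3 + (1/5)·R1: [0, 0, 0, 0]
R4 ← R4 − (2/5)·R1: [0, 0, 0, 0]
1 nonzero row, so rank(TM) = 1.

1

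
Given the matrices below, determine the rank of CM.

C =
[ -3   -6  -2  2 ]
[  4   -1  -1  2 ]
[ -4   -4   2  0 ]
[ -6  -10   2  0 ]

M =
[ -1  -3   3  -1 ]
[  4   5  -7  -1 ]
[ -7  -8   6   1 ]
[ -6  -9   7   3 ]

First compute CM:
[[-19, -23,  35,  13],
 [-13, -27,  27,   2],
 [-26, -24,  28,  10],
 [-48, -48,  64,  18]]
Now row reduce the product.
R2 ← R2 − (13/19)·R1: [0, -214/19, 58/19, -131/19]
R3 ← R3 − (26/19)·R1: [0, 142/19, -378/19, -148/19]
R4 ← R4 − (48/19)·R1: [0, 192/19, -464/19, -282/19]
R3 ← R3 + (71/107)·R2: [0, 0, -1912/107, -1323/107]
R4 ← R4 + (96/107)·R2: [0, 0, -2320/107, -2250/107]
R4 ← R4 − (290/239)·R3: [0, 0, 0, -1440/239]
4 nonzero rows, so rank(CM) = 4.

4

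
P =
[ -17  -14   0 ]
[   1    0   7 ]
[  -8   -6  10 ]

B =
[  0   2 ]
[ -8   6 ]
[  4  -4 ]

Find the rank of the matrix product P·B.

2

First compute PB:
[[112, -118],
 [ 28, -26],
 [ 88, -92]]
Now row reduce the product.
R2 ← R2 − (1/4)·R1: [0, 7/2]
R3 ← R3 − (11/14)·R1: [0, 5/7]
R3 ← R3 − (10/49)·R2: [0, 0]
2 nonzero rows, so rank(PB) = 2.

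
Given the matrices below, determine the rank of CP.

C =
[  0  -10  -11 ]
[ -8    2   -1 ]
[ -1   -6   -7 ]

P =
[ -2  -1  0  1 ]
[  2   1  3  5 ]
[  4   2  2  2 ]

2

First compute CP:
[[-64, -32, -52, -72],
 [ 16,   8,   4,   0],
 [-38, -19, -32, -45]]
Now row reduce the product.
R2 ← R2 + (1/4)·R1: [0, 0, -9, -18]
R3 ← R3 − (19/32)·R1: [0, 0, -9/8, -9/4]
R3 ← R3 − (1/8)·R2: [0, 0, 0, 0]
2 nonzero rows, so rank(CP) = 2.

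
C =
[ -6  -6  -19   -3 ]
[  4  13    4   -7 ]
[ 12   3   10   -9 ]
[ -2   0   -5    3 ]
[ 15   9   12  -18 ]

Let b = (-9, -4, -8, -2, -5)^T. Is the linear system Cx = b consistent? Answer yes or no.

Row reduce the augmented matrix [C | b].
R2 ← R2 + (2/3)·R1: [0, 9, -26/3, -9, -10]
R3 ← R3 + (2)·R1: [0, -9, -28, -15, -26]
R4 ← R4 − (1/3)·R1: [0, 2, 4/3, 4, 1]
R5 ← R5 + (5/2)·R1: [0, -6, -71/2, -51/2, -55/2]
R3 ← R3 + R2: [0, 0, -110/3, -24, -36]
R4 ← R4 − (2/9)·R2: [0, 0, 88/27, 6, 29/9]
R5 ← R5 + (2/3)·R2: [0, 0, -743/18, -63/2, -205/6]
R4 ← R4 + (4/45)·R3: [0, 0, 0, 58/15, 1/45]
R5 ← R5 − (743/660)·R3: [0, 0, 0, -493/110, 2099/330]
R5 ← R5 + (51/44)·R4: [0, 0, 0, 0, 281/44]
The echelon form has 5 nonzero rows; the last pivot sits in the augmented column, so rank(C) = 4 but rank([C|b]) = 5.
Since the ranks differ, the system is inconsistent.

no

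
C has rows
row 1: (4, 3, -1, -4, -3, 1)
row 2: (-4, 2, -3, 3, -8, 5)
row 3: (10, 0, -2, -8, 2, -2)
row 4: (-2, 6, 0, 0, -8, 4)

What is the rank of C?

Row reduce to echelon form.
R2 ← R2 + R1: [0, 5, -4, -1, -11, 6]
R3 ← R3 − (5/2)·R1: [0, -15/2, 1/2, 2, 19/2, -9/2]
R4 ← R4 + (1/2)·R1: [0, 15/2, -1/2, -2, -19/2, 9/2]
R3 ← R3 + (3/2)·R2: [0, 0, -11/2, 1/2, -7, 9/2]
R4 ← R4 − (3/2)·R2: [0, 0, 11/2, -1/2, 7, -9/2]
R4 ← R4 + R3: [0, 0, 0, 0, 0, 0]
Echelon form has 3 nonzero rows, so rank(C) = 3.

3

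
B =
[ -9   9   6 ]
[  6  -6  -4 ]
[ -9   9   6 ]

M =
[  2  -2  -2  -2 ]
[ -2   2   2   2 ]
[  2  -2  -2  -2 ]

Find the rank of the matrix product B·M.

First compute BM:
[[-24,  24,  24,  24],
 [ 16, -16, -16, -16],
 [-24,  24,  24,  24]]
Now row reduce the product.
R2 ← R2 + (2/3)·R1: [0, 0, 0, 0]
R3 ← R3 − R1: [0, 0, 0, 0]
1 nonzero row, so rank(BM) = 1.

1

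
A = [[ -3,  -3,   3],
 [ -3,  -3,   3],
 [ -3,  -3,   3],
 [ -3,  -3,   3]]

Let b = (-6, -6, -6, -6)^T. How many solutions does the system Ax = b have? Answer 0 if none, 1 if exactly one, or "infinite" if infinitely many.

Row reduce the augmented matrix [A | b].
R2 ← R2 − R1: [0, 0, 0, 0]
R3 ← R3 − R1: [0, 0, 0, 0]
R4 ← R4 − R1: [0, 0, 0, 0]
The echelon form has 1 nonzero rows, and every pivot lies in the first 3 columns, so rank(A) = rank([A|b]) = 1.
The system is consistent.
rank = 1 < 3 unknowns, so there are infinitely many solutions.

infinite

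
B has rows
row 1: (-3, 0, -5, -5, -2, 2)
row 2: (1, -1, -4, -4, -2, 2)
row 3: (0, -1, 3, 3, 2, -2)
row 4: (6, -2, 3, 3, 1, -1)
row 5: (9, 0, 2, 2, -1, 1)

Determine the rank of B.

Row reduce to echelon form.
R2 ← R2 + (1/3)·R1: [0, -1, -17/3, -17/3, -8/3, 8/3]
R4 ← R4 + (2)·R1: [0, -2, -7, -7, -3, 3]
R5 ← R5 + (3)·R1: [0, 0, -13, -13, -7, 7]
R3 ← R3 − R2: [0, 0, 26/3, 26/3, 14/3, -14/3]
R4 ← R4 − (2)·R2: [0, 0, 13/3, 13/3, 7/3, -7/3]
R4 ← R4 − (1/2)·R3: [0, 0, 0, 0, 0, 0]
R5 ← R5 + (3/2)·R3: [0, 0, 0, 0, 0, 0]
Echelon form has 3 nonzero rows, so rank(B) = 3.

3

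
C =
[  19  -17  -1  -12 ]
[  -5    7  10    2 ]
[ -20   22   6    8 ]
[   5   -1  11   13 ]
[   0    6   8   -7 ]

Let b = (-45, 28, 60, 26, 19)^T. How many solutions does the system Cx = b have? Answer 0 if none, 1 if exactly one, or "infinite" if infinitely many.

1

Row reduce the augmented matrix [C | b].
R2 ← R2 + (5/19)·R1: [0, 48/19, 185/19, -22/19, 307/19]
R3 ← R3 + (20/19)·R1: [0, 78/19, 94/19, -88/19, 240/19]
R4 ← R4 − (5/19)·R1: [0, 66/19, 214/19, 307/19, 719/19]
R3 ← R3 − (13/8)·R2: [0, 0, -87/8, -11/4, -109/8]
R4 ← R4 − (11/8)·R2: [0, 0, -17/8, 71/4, 125/8]
R5 ← R5 − (19/8)·R2: [0, 0, -121/8, -17/4, -155/8]
R4 ← R4 − (17/87)·R3: [0, 0, 0, 1591/87, 1591/87]
R5 ← R5 − (121/87)·R3: [0, 0, 0, -37/87, -37/87]
R5 ← R5 + (1/43)·R4: [0, 0, 0, 0, 0]
The echelon form has 4 nonzero rows, and every pivot lies in the first 4 columns, so rank(C) = rank([C|b]) = 4.
The system is consistent.
rank = 4 = number of unknowns, so the solution is unique.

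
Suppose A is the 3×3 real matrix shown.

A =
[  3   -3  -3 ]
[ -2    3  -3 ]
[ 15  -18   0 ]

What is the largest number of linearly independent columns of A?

2

Row reduce to echelon form.
R2 ← R2 + (2/3)·R1: [0, 1, -5]
R3 ← R3 − (5)·R1: [0, -3, 15]
R3 ← R3 + (3)·R2: [0, 0, 0]
Echelon form has 2 nonzero rows, so rank(A) = 2.
The rank gives the maximum number of linearly independent columns: 2.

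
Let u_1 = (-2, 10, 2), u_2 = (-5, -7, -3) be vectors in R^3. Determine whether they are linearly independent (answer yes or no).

yes

Form the matrix with these vectors as rows and row reduce.
R2 ← R2 − (5/2)·R1: [0, -32, -8]
2 nonzero rows, so the 2 vectors span a space of dimension 2.
Since 2 = 2, the vectors are linearly independent.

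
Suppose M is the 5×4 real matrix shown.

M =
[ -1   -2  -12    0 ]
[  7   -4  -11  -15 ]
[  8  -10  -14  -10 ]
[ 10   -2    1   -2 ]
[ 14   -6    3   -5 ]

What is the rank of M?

4

Row reduce to echelon form.
R2 ← R2 + (7)·R1: [0, -18, -95, -15]
R3 ← R3 + (8)·R1: [0, -26, -110, -10]
R4 ← R4 + (10)·R1: [0, -22, -119, -2]
R5 ← R5 + (14)·R1: [0, -34, -165, -5]
R3 ← R3 − (13/9)·R2: [0, 0, 245/9, 35/3]
R4 ← R4 − (11/9)·R2: [0, 0, -26/9, 49/3]
R5 ← R5 − (17/9)·R2: [0, 0, 130/9, 70/3]
R4 ← R4 + (26/245)·R3: [0, 0, 0, 123/7]
R5 ← R5 − (26/49)·R3: [0, 0, 0, 120/7]
R5 ← R5 − (40/41)·R4: [0, 0, 0, 0]
Echelon form has 4 nonzero rows, so rank(M) = 4.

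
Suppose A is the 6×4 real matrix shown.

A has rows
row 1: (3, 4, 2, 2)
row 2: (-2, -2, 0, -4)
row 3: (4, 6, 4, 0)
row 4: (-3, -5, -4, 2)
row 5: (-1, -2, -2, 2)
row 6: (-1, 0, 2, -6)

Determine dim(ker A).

Row reduce to echelon form.
R2 ← R2 + (2/3)·R1: [0, 2/3, 4/3, -8/3]
R3 ← R3 − (4/3)·R1: [0, 2/3, 4/3, -8/3]
R4 ← R4 + R1: [0, -1, -2, 4]
R5 ← R5 + (1/3)·R1: [0, -2/3, -4/3, 8/3]
R6 ← R6 + (1/3)·R1: [0, 4/3, 8/3, -16/3]
R3 ← R3 − R2: [0, 0, 0, 0]
R4 ← R4 + (3/2)·R2: [0, 0, 0, 0]
R5 ← R5 + R2: [0, 0, 0, 0]
R6 ← R6 − (2)·R2: [0, 0, 0, 0]
2 nonzero rows, so rank(A) = 2.
A has 4 columns; by rank–nullity, nullity = 4 − 2 = 2.

2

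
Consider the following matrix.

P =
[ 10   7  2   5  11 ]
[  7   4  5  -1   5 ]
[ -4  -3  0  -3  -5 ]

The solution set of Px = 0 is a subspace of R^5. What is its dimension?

3

Row reduce to echelon form.
R2 ← R2 − (7/10)·R1: [0, -9/10, 18/5, -9/2, -27/10]
R3 ← R3 + (2/5)·R1: [0, -1/5, 4/5, -1, -3/5]
R3 ← R3 − (2/9)·R2: [0, 0, 0, 0, 0]
2 nonzero rows, so rank(P) = 2.
P has 5 columns; by rank–nullity, nullity = 5 − 2 = 3.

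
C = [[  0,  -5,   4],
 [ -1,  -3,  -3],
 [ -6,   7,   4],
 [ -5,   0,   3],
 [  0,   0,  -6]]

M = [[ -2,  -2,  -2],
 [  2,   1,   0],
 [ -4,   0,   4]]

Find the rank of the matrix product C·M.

First compute CM:
[[-26,  -5,  16],
 [  8,  -1, -10],
 [ 10,  19,  28],
 [ -2,  10,  22],
 [ 24,   0, -24]]
Now row reduce the product.
R2 ← R2 + (4/13)·R1: [0, -33/13, -66/13]
R3 ← R3 + (5/13)·R1: [0, 222/13, 444/13]
R4 ← R4 − (1/13)·R1: [0, 135/13, 270/13]
R5 ← R5 + (12/13)·R1: [0, -60/13, -120/13]
R3 ← R3 + (74/11)·R2: [0, 0, 0]
R4 ← R4 + (45/11)·R2: [0, 0, 0]
R5 ← R5 − (20/11)·R2: [0, 0, 0]
2 nonzero rows, so rank(CM) = 2.

2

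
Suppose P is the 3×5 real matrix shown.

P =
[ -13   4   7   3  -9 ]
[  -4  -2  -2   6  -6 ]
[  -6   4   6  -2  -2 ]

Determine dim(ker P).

3

Row reduce to echelon form.
R2 ← R2 − (4/13)·R1: [0, -42/13, -54/13, 66/13, -42/13]
R3 ← R3 − (6/13)·R1: [0, 28/13, 36/13, -44/13, 28/13]
R3 ← R3 + (2/3)·R2: [0, 0, 0, 0, 0]
2 nonzero rows, so rank(P) = 2.
P has 5 columns; by rank–nullity, nullity = 5 − 2 = 3.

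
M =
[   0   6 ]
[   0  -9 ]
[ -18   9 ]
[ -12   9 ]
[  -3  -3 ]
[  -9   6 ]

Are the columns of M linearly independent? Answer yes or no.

Row reduce M to echelon form.
Swap R1 ↔ R3
R4 ← R4 − (2/3)·R1: [0, 3]
R5 ← R5 − (1/6)·R1: [0, -9/2]
R6 ← R6 − (1/2)·R1: [0, 3/2]
R3 ← R3 + (2/3)·R2: [0, 0]
R4 ← R4 + (1/3)·R2: [0, 0]
R5 ← R5 − (1/2)·R2: [0, 0]
R6 ← R6 + (1/6)·R2: [0, 0]
2 pivots among 2 columns.
Every column is a pivot column, so the columns are linearly independent.

yes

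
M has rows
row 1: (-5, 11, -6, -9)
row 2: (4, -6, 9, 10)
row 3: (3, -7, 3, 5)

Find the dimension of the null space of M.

Row reduce to echelon form.
R2 ← R2 + (4/5)·R1: [0, 14/5, 21/5, 14/5]
R3 ← R3 + (3/5)·R1: [0, -2/5, -3/5, -2/5]
R3 ← R3 + (1/7)·R2: [0, 0, 0, 0]
2 nonzero rows, so rank(M) = 2.
M has 4 columns; by rank–nullity, nullity = 4 − 2 = 2.

2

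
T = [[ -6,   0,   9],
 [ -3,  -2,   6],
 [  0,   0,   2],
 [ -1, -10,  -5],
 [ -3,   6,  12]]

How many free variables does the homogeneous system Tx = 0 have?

0

Row reduce to echelon form.
R2 ← R2 − (1/2)·R1: [0, -2, 3/2]
R4 ← R4 − (1/6)·R1: [0, -10, -13/2]
R5 ← R5 − (1/2)·R1: [0, 6, 15/2]
R4 ← R4 − (5)·R2: [0, 0, -14]
R5 ← R5 + (3)·R2: [0, 0, 12]
R4 ← R4 + (7)·R3: [0, 0, 0]
R5 ← R5 − (6)·R3: [0, 0, 0]
3 nonzero rows, so rank(T) = 3.
T has 3 columns; by rank–nullity, nullity = 3 − 3 = 0.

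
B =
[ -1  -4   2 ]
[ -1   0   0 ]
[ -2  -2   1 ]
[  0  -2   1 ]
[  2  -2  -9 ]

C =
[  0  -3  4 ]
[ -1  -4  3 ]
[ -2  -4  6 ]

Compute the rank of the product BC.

First compute BC:
[[  0,  11,  -4],
 [  0,   3,  -4],
 [  0,  10,  -8],
 [  0,   4,   0],
 [ 20,  38, -52]]
Now row reduce the product.
Swap R1 ↔ R5
R3 ← R3 − (10/3)·R2: [0, 0, 16/3]
R4 ← R4 − (4/3)·R2: [0, 0, 16/3]
R5 ← R5 − (11/3)·R2: [0, 0, 32/3]
R4 ← R4 − R3: [0, 0, 0]
R5 ← R5 − (2)·R3: [0, 0, 0]
3 nonzero rows, so rank(BC) = 3.

3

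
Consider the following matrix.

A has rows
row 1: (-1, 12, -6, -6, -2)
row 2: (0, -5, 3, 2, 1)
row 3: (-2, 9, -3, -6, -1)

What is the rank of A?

2

Row reduce to echelon form.
R3 ← R3 − (2)·R1: [0, -15, 9, 6, 3]
R3 ← R3 − (3)·R2: [0, 0, 0, 0, 0]
Echelon form has 2 nonzero rows, so rank(A) = 2.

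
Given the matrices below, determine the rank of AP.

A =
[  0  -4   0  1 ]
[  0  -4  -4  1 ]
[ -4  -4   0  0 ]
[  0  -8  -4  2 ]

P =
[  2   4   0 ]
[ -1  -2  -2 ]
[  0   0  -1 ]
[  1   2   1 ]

2

First compute AP:
[[  5,  10,   9],
 [  5,  10,  13],
 [ -4,  -8,   8],
 [ 10,  20,  22]]
Now row reduce the product.
R2 ← R2 − R1: [0, 0, 4]
R3 ← R3 + (4/5)·R1: [0, 0, 76/5]
R4 ← R4 − (2)·R1: [0, 0, 4]
R3 ← R3 − (19/5)·R2: [0, 0, 0]
R4 ← R4 − R2: [0, 0, 0]
2 nonzero rows, so rank(AP) = 2.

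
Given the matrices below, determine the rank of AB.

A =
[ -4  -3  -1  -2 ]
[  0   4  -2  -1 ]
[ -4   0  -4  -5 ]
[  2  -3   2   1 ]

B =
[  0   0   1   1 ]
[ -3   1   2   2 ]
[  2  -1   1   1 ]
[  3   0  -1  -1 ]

First compute AB:
[[  1,  -2,  -9,  -9],
 [-19,   6,   7,   7],
 [-23,   4,  -3,  -3],
 [ 16,  -5,  -3,  -3]]
Now row reduce the product.
R2 ← R2 + (19)·R1: [0, -32, -164, -164]
R3 ← R3 + (23)·R1: [0, -42, -210, -210]
R4 ← R4 − (16)·R1: [0, 27, 141, 141]
R3 ← R3 − (21/16)·R2: [0, 0, 21/4, 21/4]
R4 ← R4 + (27/32)·R2: [0, 0, 21/8, 21/8]
R4 ← R4 − (1/2)·R3: [0, 0, 0, 0]
3 nonzero rows, so rank(AB) = 3.

3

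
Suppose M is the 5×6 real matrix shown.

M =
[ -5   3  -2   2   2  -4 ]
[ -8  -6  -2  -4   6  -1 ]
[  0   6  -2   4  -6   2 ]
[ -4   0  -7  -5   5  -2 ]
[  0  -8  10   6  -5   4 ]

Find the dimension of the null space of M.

1

Row reduce to echelon form.
R2 ← R2 − (8/5)·R1: [0, -54/5, 6/5, -36/5, 14/5, 27/5]
R4 ← R4 − (4/5)·R1: [0, -12/5, -27/5, -33/5, 17/5, 6/5]
R3 ← R3 + (5/9)·R2: [0, 0, -4/3, 0, -40/9, 5]
R4 ← R4 − (2/9)·R2: [0, 0, -17/3, -5, 25/9, 0]
R5 ← R5 − (20/27)·R2: [0, 0, 82/9, 34/3, -191/27, 0]
R4 ← R4 − (17/4)·R3: [0, 0, 0, -5, 65/3, -85/4]
R5 ← R5 + (41/6)·R3: [0, 0, 0, 34/3, -337/9, 205/6]
R5 ← R5 + (34/15)·R4: [0, 0, 0, 0, 35/3, -14]
5 nonzero rows, so rank(M) = 5.
M has 6 columns; by rank–nullity, nullity = 6 − 5 = 1.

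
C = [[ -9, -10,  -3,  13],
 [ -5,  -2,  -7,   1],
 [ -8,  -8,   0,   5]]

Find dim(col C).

Row reduce to echelon form.
R2 ← R2 − (5/9)·R1: [0, 32/9, -16/3, -56/9]
R3 ← R3 − (8/9)·R1: [0, 8/9, 8/3, -59/9]
R3 ← R3 − (1/4)·R2: [0, 0, 4, -5]
Echelon form has 3 nonzero rows, so rank(C) = 3.
The column space has dimension equal to the rank: 3.

3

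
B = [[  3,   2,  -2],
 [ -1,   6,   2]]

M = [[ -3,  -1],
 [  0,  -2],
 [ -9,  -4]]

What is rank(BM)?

2

First compute BM:
[[  9,   1],
 [-15, -19]]
Now row reduce the product.
R2 ← R2 + (5/3)·R1: [0, -52/3]
2 nonzero rows, so rank(BM) = 2.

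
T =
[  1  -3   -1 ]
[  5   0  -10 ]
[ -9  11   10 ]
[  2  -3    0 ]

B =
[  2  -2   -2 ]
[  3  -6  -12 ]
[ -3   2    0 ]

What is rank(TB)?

2

First compute TB:
[[ -4,  14,  34],
 [ 40, -30, -10],
 [-15, -28, -114],
 [ -5,  14,  32]]
Now row reduce the product.
R2 ← R2 + (10)·R1: [0, 110, 330]
R3 ← R3 − (15/4)·R1: [0, -161/2, -483/2]
R4 ← R4 − (5/4)·R1: [0, -7/2, -21/2]
R3 ← R3 + (161/220)·R2: [0, 0, 0]
R4 ← R4 + (7/220)·R2: [0, 0, 0]
2 nonzero rows, so rank(TB) = 2.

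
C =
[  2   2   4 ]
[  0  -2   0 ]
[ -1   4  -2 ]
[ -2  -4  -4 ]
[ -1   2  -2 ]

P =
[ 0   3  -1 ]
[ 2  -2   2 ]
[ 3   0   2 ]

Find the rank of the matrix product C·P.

2

First compute CP:
[[ 16,   2,  10],
 [ -4,   4,  -4],
 [  2, -11,   5],
 [-20,   2, -14],
 [ -2,  -7,   1]]
Now row reduce the product.
R2 ← R2 + (1/4)·R1: [0, 9/2, -3/2]
R3 ← R3 − (1/8)·R1: [0, -45/4, 15/4]
R4 ← R4 + (5/4)·R1: [0, 9/2, -3/2]
R5 ← R5 + (1/8)·R1: [0, -27/4, 9/4]
R3 ← R3 + (5/2)·R2: [0, 0, 0]
R4 ← R4 − R2: [0, 0, 0]
R5 ← R5 + (3/2)·R2: [0, 0, 0]
2 nonzero rows, so rank(CP) = 2.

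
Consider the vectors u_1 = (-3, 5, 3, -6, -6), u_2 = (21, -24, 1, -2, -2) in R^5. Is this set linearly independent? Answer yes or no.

Form the matrix with these vectors as rows and row reduce.
R2 ← R2 + (7)·R1: [0, 11, 22, -44, -44]
2 nonzero rows, so the 2 vectors span a space of dimension 2.
Since 2 = 2, the vectors are linearly independent.

yes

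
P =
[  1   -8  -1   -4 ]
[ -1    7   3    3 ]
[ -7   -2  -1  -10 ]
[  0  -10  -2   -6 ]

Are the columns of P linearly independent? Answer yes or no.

yes

Row reduce P to echelon form.
R2 ← R2 + R1: [0, -1, 2, -1]
R3 ← R3 + (7)·R1: [0, -58, -8, -38]
R3 ← R3 − (58)·R2: [0, 0, -124, 20]
R4 ← R4 − (10)·R2: [0, 0, -22, 4]
R4 ← R4 − (11/62)·R3: [0, 0, 0, 14/31]
4 pivots among 4 columns.
Every column is a pivot column, so the columns are linearly independent.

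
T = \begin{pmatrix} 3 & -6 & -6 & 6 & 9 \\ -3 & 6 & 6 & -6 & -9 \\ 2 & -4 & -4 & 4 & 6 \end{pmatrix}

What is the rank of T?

1

Row reduce to echelon form.
R2 ← R2 + R1: [0, 0, 0, 0, 0]
R3 ← R3 − (2/3)·R1: [0, 0, 0, 0, 0]
Echelon form has 1 nonzero row, so rank(T) = 1.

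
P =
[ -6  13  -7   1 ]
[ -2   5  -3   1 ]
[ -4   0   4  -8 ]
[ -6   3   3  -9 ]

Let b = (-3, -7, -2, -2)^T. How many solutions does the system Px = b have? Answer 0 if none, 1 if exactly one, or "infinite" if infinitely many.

Row reduce the augmented matrix [P | b].
R2 ← R2 − (1/3)·R1: [0, 2/3, -2/3, 2/3, -6]
R3 ← R3 − (2/3)·R1: [0, -26/3, 26/3, -26/3, 0]
R4 ← R4 − R1: [0, -10, 10, -10, 1]
R3 ← R3 + (13)·R2: [0, 0, 0, 0, -78]
R4 ← R4 + (15)·R2: [0, 0, 0, 0, -89]
R4 ← R4 − (89/78)·R3: [0, 0, 0, 0, 0]
The echelon form has 3 nonzero rows; the last pivot sits in the augmented column, so rank(P) = 2 but rank([P|b]) = 3.
Since the ranks differ, the system is inconsistent.
It has no solutions.

0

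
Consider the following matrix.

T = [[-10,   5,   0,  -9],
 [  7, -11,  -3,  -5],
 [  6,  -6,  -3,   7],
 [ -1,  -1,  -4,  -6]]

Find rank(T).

Row reduce to echelon form.
R2 ← R2 + (7/10)·R1: [0, -15/2, -3, -113/10]
R3 ← R3 + (3/5)·R1: [0, -3, -3, 8/5]
R4 ← R4 − (1/10)·R1: [0, -3/2, -4, -51/10]
R3 ← R3 − (2/5)·R2: [0, 0, -9/5, 153/25]
R4 ← R4 − (1/5)·R2: [0, 0, -17/5, -71/25]
R4 ← R4 − (17/9)·R3: [0, 0, 0, -72/5]
Echelon form has 4 nonzero rows, so rank(T) = 4.

4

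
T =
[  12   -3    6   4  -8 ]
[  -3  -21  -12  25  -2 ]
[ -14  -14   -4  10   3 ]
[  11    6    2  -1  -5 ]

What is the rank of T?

Row reduce to echelon form.
R2 ← R2 + (1/4)·R1: [0, -87/4, -21/2, 26, -4]
R3 ← R3 + (7/6)·R1: [0, -35/2, 3, 44/3, -19/3]
R4 ← R4 − (11/12)·R1: [0, 35/4, -7/2, -14/3, 7/3]
R3 ← R3 − (70/87)·R2: [0, 0, 332/29, -544/87, -271/87]
R4 ← R4 + (35/87)·R2: [0, 0, -224/29, 168/29, 21/29]
R4 ← R4 + (56/83)·R3: [0, 0, 0, 392/249, -343/249]
Echelon form has 4 nonzero rows, so rank(T) = 4.

4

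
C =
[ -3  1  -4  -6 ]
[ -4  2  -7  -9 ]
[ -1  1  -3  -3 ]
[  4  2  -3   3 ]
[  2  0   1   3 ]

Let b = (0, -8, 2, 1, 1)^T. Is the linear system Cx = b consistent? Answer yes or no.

no

Row reduce the augmented matrix [C | b].
R2 ← R2 − (4/3)·R1: [0, 2/3, -5/3, -1, -8]
R3 ← R3 − (1/3)·R1: [0, 2/3, -5/3, -1, 2]
R4 ← R4 + (4/3)·R1: [0, 10/3, -25/3, -5, 1]
R5 ← R5 + (2/3)·R1: [0, 2/3, -5/3, -1, 1]
R3 ← R3 − R2: [0, 0, 0, 0, 10]
R4 ← R4 − (5)·R2: [0, 0, 0, 0, 41]
R5 ← R5 − R2: [0, 0, 0, 0, 9]
R4 ← R4 − (41/10)·R3: [0, 0, 0, 0, 0]
R5 ← R5 − (9/10)·R3: [0, 0, 0, 0, 0]
The echelon form has 3 nonzero rows; the last pivot sits in the augmented column, so rank(C) = 2 but rank([C|b]) = 3.
Since the ranks differ, the system is inconsistent.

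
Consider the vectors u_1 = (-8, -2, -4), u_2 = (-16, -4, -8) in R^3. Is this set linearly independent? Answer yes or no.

no

Form the matrix with these vectors as rows and row reduce.
R2 ← R2 − (2)·R1: [0, 0, 0]
1 nonzero row, so the 2 vectors span a space of dimension 1.
Since 1 < 2, the vectors are linearly dependent.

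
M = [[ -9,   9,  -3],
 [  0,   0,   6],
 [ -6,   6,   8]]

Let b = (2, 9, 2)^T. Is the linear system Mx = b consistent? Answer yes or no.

Row reduce the augmented matrix [M | b].
R3 ← R3 − (2/3)·R1: [0, 0, 10, 2/3]
R3 ← R3 − (5/3)·R2: [0, 0, 0, -43/3]
The echelon form has 3 nonzero rows; the last pivot sits in the augmented column, so rank(M) = 2 but rank([M|b]) = 3.
Since the ranks differ, the system is inconsistent.

no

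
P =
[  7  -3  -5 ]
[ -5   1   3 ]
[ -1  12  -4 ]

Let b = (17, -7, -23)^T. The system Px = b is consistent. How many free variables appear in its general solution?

Row reduce the augmented matrix [P | b].
R2 ← R2 + (5/7)·R1: [0, -8/7, -4/7, 36/7]
R3 ← R3 + (1/7)·R1: [0, 81/7, -33/7, -144/7]
R3 ← R3 + (81/8)·R2: [0, 0, -21/2, 63/2]
The echelon form has 3 nonzero rows, and every pivot lies in the first 3 columns, so rank(P) = rank([P|b]) = 3.
The system is consistent.
Free variables = (unknowns) − (rank) = 3 − 3 = 0.

0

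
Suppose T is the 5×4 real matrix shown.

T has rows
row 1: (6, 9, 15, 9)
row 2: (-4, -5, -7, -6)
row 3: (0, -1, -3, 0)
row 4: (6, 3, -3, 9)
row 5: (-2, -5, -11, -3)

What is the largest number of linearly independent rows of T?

Row reduce to echelon form.
R2 ← R2 + (2/3)·R1: [0, 1, 3, 0]
R4 ← R4 − R1: [0, -6, -18, 0]
R5 ← R5 + (1/3)·R1: [0, -2, -6, 0]
R3 ← R3 + R2: [0, 0, 0, 0]
R4 ← R4 + (6)·R2: [0, 0, 0, 0]
R5 ← R5 + (2)·R2: [0, 0, 0, 0]
Echelon form has 2 nonzero rows, so rank(T) = 2.
The rank gives the maximum number of linearly independent rows: 2.

2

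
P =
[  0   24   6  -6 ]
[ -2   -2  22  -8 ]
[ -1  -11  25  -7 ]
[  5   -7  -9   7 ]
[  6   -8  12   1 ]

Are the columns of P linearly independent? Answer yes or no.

Row reduce P to echelon form.
Swap R1 ↔ R2
R3 ← R3 − (1/2)·R1: [0, -10, 14, -3]
R4 ← R4 + (5/2)·R1: [0, -12, 46, -13]
R5 ← R5 + (3)·R1: [0, -14, 78, -23]
R3 ← R3 + (5/12)·R2: [0, 0, 33/2, -11/2]
R4 ← R4 + (1/2)·R2: [0, 0, 49, -16]
R5 ← R5 + (7/12)·R2: [0, 0, 163/2, -53/2]
R4 ← R4 − (98/33)·R3: [0, 0, 0, 1/3]
R5 ← R5 − (163/33)·R3: [0, 0, 0, 2/3]
R5 ← R5 − (2)·R4: [0, 0, 0, 0]
4 pivots among 4 columns.
Every column is a pivot column, so the columns are linearly independent.

yes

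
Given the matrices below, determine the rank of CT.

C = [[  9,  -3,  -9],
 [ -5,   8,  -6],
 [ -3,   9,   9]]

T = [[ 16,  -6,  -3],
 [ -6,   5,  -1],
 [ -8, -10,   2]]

3

First compute CT:
[[234,  21, -42],
 [-80, 130,  -5],
 [-174, -27,  18]]
Now row reduce the product.
R2 ← R2 + (40/117)·R1: [0, 5350/39, -755/39]
R3 ← R3 + (29/39)·R1: [0, -148/13, -172/13]
R3 ← R3 + (222/2675)·R2: [0, 0, -7938/535]
3 nonzero rows, so rank(CT) = 3.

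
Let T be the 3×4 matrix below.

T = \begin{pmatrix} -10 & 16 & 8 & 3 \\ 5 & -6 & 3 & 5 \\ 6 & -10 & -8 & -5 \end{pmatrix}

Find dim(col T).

3

Row reduce to echelon form.
R2 ← R2 + (1/2)·R1: [0, 2, 7, 13/2]
R3 ← R3 + (3/5)·R1: [0, -2/5, -16/5, -16/5]
R3 ← R3 + (1/5)·R2: [0, 0, -9/5, -19/10]
Echelon form has 3 nonzero rows, so rank(T) = 3.
The column space has dimension equal to the rank: 3.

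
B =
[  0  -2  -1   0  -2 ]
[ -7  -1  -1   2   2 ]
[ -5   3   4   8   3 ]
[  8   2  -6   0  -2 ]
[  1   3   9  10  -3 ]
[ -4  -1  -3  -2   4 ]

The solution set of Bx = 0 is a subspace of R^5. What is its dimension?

0

Row reduce to echelon form.
Swap R1 ↔ R2
R3 ← R3 − (5/7)·R1: [0, 26/7, 33/7, 46/7, 11/7]
R4 ← R4 + (8/7)·R1: [0, 6/7, -50/7, 16/7, 2/7]
R5 ← R5 + (1/7)·R1: [0, 20/7, 62/7, 72/7, -19/7]
R6 ← R6 − (4/7)·R1: [0, -3/7, -17/7, -22/7, 20/7]
R3 ← R3 + (13/7)·R2: [0, 0, 20/7, 46/7, -15/7]
R4 ← R4 + (3/7)·R2: [0, 0, -53/7, 16/7, -4/7]
R5 ← R5 + (10/7)·R2: [0, 0, 52/7, 72/7, -39/7]
R6 ← R6 − (3/14)·R2: [0, 0, -31/14, -22/7, 23/7]
R4 ← R4 + (53/20)·R3: [0, 0, 0, 197/10, -25/4]
R5 ← R5 − (13/5)·R3: [0, 0, 0, -34/5, 0]
R6 ← R6 + (31/40)·R3: [0, 0, 0, 39/20, 13/8]
R5 ← R5 + (68/197)·R4: [0, 0, 0, 0, -425/197]
R6 ← R6 − (39/394)·R4: [0, 0, 0, 0, 442/197]
R6 ← R6 + (26/25)·R5: [0, 0, 0, 0, 0]
5 nonzero rows, so rank(B) = 5.
B has 5 columns; by rank–nullity, nullity = 5 − 5 = 0.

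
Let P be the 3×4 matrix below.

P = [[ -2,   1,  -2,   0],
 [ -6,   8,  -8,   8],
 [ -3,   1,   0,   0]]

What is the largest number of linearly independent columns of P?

3

Row reduce to echelon form.
R2 ← R2 − (3)·R1: [0, 5, -2, 8]
R3 ← R3 − (3/2)·R1: [0, -1/2, 3, 0]
R3 ← R3 + (1/10)·R2: [0, 0, 14/5, 4/5]
Echelon form has 3 nonzero rows, so rank(P) = 3.
The rank gives the maximum number of linearly independent columns: 3.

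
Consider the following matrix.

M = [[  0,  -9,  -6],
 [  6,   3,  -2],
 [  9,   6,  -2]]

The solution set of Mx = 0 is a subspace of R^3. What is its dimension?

1

Row reduce to echelon form.
Swap R1 ↔ R2
R3 ← R3 − (3/2)·R1: [0, 3/2, 1]
R3 ← R3 + (1/6)·R2: [0, 0, 0]
2 nonzero rows, so rank(M) = 2.
M has 3 columns; by rank–nullity, nullity = 3 − 2 = 1.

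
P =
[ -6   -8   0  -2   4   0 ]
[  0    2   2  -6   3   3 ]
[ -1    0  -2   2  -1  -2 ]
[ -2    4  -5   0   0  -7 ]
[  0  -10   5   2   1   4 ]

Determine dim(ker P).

2

Row reduce to echelon form.
R3 ← R3 − (1/6)·R1: [0, 4/3, -2, 7/3, -5/3, -2]
R4 ← R4 − (1/3)·R1: [0, 20/3, -5, 2/3, -4/3, -7]
R3 ← R3 − (2/3)·R2: [0, 0, -10/3, 19/3, -11/3, -4]
R4 ← R4 − (10/3)·R2: [0, 0, -35/3, 62/3, -34/3, -17]
R5 ← R5 + (5)·R2: [0, 0, 15, -28, 16, 19]
R4 ← R4 − (7/2)·R3: [0, 0, 0, -3/2, 3/2, -3]
R5 ← R5 + (9/2)·R3: [0, 0, 0, 1/2, -1/2, 1]
R5 ← R5 + (1/3)·R4: [0, 0, 0, 0, 0, 0]
4 nonzero rows, so rank(P) = 4.
P has 6 columns; by rank–nullity, nullity = 6 − 4 = 2.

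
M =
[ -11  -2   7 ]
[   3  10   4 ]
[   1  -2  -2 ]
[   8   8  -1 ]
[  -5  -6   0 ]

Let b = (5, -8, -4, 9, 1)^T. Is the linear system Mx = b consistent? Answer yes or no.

no

Row reduce the augmented matrix [M | b].
R2 ← R2 + (3/11)·R1: [0, 104/11, 65/11, -73/11]
R3 ← R3 + (1/11)·R1: [0, -24/11, -15/11, -39/11]
R4 ← R4 + (8/11)·R1: [0, 72/11, 45/11, 139/11]
R5 ← R5 − (5/11)·R1: [0, -56/11, -35/11, -14/11]
R3 ← R3 + (3/13)·R2: [0, 0, 0, -66/13]
R4 ← R4 − (9/13)·R2: [0, 0, 0, 224/13]
R5 ← R5 + (7/13)·R2: [0, 0, 0, -63/13]
R4 ← R4 + (112/33)·R3: [0, 0, 0, 0]
R5 ← R5 − (21/22)·R3: [0, 0, 0, 0]
The echelon form has 3 nonzero rows; the last pivot sits in the augmented column, so rank(M) = 2 but rank([M|b]) = 3.
Since the ranks differ, the system is inconsistent.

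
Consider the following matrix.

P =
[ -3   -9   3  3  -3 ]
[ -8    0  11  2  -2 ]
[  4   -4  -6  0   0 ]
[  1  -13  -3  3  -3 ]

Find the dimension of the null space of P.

Row reduce to echelon form.
R2 ← R2 − (8/3)·R1: [0, 24, 3, -6, 6]
R3 ← R3 + (4/3)·R1: [0, -16, -2, 4, -4]
R4 ← R4 + (1/3)·R1: [0, -16, -2, 4, -4]
R3 ← R3 + (2/3)·R2: [0, 0, 0, 0, 0]
R4 ← R4 + (2/3)·R2: [0, 0, 0, 0, 0]
2 nonzero rows, so rank(P) = 2.
P has 5 columns; by rank–nullity, nullity = 5 − 2 = 3.

3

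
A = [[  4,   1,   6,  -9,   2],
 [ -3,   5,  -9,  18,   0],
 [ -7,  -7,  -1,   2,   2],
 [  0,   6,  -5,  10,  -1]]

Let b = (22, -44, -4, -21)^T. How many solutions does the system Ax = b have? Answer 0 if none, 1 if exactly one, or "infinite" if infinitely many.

infinite

Row reduce the augmented matrix [A | b].
R2 ← R2 + (3/4)·R1: [0, 23/4, -9/2, 45/4, 3/2, -55/2]
R3 ← R3 + (7/4)·R1: [0, -21/4, 19/2, -55/4, 11/2, 69/2]
R3 ← R3 + (21/23)·R2: [0, 0, 124/23, -80/23, 158/23, 216/23]
R4 ← R4 − (24/23)·R2: [0, 0, -7/23, -40/23, -59/23, 177/23]
R4 ← R4 + (7/124)·R3: [0, 0, 0, -60/31, -135/62, 255/31]
The echelon form has 4 nonzero rows, and every pivot lies in the first 5 columns, so rank(A) = rank([A|b]) = 4.
The system is consistent.
rank = 4 < 5 unknowns, so there are infinitely many solutions.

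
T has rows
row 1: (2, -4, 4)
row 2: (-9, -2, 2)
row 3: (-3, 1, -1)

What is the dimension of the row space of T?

Row reduce to echelon form.
R2 ← R2 + (9/2)·R1: [0, -20, 20]
R3 ← R3 + (3/2)·R1: [0, -5, 5]
R3 ← R3 − (1/4)·R2: [0, 0, 0]
Echelon form has 2 nonzero rows, so rank(T) = 2.
The row space has dimension equal to the rank: 2.

2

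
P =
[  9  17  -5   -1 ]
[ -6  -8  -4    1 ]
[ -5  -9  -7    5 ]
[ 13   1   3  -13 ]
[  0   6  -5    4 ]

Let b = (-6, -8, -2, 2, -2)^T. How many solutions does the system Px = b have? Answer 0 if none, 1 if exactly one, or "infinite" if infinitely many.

Row reduce the augmented matrix [P | b].
R2 ← R2 + (2/3)·R1: [0, 10/3, -22/3, 1/3, -12]
R3 ← R3 + (5/9)·R1: [0, 4/9, -88/9, 40/9, -16/3]
R4 ← R4 − (13/9)·R1: [0, -212/9, 92/9, -104/9, 32/3]
R3 ← R3 − (2/15)·R2: [0, 0, -44/5, 22/5, -56/15]
R4 ← R4 + (106/15)·R2: [0, 0, -208/5, -46/5, -1112/15]
R5 ← R5 − (9/5)·R2: [0, 0, 41/5, 17/5, 98/5]
R4 ← R4 − (52/11)·R3: [0, 0, 0, -30, -1864/33]
R5 ← R5 + (41/44)·R3: [0, 0, 0, 15/2, 532/33]
R5 ← R5 + (1/4)·R4: [0, 0, 0, 0, 2]
The echelon form has 5 nonzero rows; the last pivot sits in the augmented column, so rank(P) = 4 but rank([P|b]) = 5.
Since the ranks differ, the system is inconsistent.
It has no solutions.

0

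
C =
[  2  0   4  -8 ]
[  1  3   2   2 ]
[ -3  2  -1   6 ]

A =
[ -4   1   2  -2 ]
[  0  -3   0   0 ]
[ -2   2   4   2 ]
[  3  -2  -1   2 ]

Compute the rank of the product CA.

3

First compute CA:
[[-40,  26,  28, -12],
 [ -2,  -8,   8,   6],
 [ 32, -23, -16,  16]]
Now row reduce the product.
R2 ← R2 − (1/20)·R1: [0, -93/10, 33/5, 33/5]
R3 ← R3 + (4/5)·R1: [0, -11/5, 32/5, 32/5]
R3 ← R3 − (22/93)·R2: [0, 0, 150/31, 150/31]
3 nonzero rows, so rank(CA) = 3.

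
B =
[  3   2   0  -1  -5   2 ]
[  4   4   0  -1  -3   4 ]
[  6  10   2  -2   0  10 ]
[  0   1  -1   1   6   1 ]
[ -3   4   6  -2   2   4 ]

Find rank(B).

3

Row reduce to echelon form.
R2 ← R2 − (4/3)·R1: [0, 4/3, 0, 1/3, 11/3, 4/3]
R3 ← R3 − (2)·R1: [0, 6, 2, 0, 10, 6]
R5 ← R5 + R1: [0, 6, 6, -3, -3, 6]
R3 ← R3 − (9/2)·R2: [0, 0, 2, -3/2, -13/2, 0]
R4 ← R4 − (3/4)·R2: [0, 0, -1, 3/4, 13/4, 0]
R5 ← R5 − (9/2)·R2: [0, 0, 6, -9/2, -39/2, 0]
R4 ← R4 + (1/2)·R3: [0, 0, 0, 0, 0, 0]
R5 ← R5 − (3)·R3: [0, 0, 0, 0, 0, 0]
Echelon form has 3 nonzero rows, so rank(B) = 3.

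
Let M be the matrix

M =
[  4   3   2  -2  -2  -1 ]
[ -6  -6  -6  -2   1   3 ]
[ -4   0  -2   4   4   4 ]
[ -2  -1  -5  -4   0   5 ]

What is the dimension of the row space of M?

Row reduce to echelon form.
R2 ← R2 + (3/2)·R1: [0, -3/2, -3, -5, -2, 3/2]
R3 ← R3 + R1: [0, 3, 0, 2, 2, 3]
R4 ← R4 + (1/2)·R1: [0, 1/2, -4, -5, -1, 9/2]
R3 ← R3 + (2)·R2: [0, 0, -6, -8, -2, 6]
R4 ← R4 + (1/3)·R2: [0, 0, -5, -20/3, -5/3, 5]
R4 ← R4 − (5/6)·R3: [0, 0, 0, 0, 0, 0]
Echelon form has 3 nonzero rows, so rank(M) = 3.
The row space has dimension equal to the rank: 3.

3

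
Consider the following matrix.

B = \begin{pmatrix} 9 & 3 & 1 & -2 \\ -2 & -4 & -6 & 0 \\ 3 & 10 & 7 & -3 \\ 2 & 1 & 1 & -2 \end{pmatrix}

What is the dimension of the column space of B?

4

Row reduce to echelon form.
R2 ← R2 + (2/9)·R1: [0, -10/3, -52/9, -4/9]
R3 ← R3 − (1/3)·R1: [0, 9, 20/3, -7/3]
R4 ← R4 − (2/9)·R1: [0, 1/3, 7/9, -14/9]
R3 ← R3 + (27/10)·R2: [0, 0, -134/15, -53/15]
R4 ← R4 + (1/10)·R2: [0, 0, 1/5, -8/5]
R4 ← R4 + (3/134)·R3: [0, 0, 0, -225/134]
Echelon form has 4 nonzero rows, so rank(B) = 4.
The column space has dimension equal to the rank: 4.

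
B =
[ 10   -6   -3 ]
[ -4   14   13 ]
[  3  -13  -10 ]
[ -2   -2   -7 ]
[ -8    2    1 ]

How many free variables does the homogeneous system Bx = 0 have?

0

Row reduce to echelon form.
R2 ← R2 + (2/5)·R1: [0, 58/5, 59/5]
R3 ← R3 − (3/10)·R1: [0, -56/5, -91/10]
R4 ← R4 + (1/5)·R1: [0, -16/5, -38/5]
R5 ← R5 + (4/5)·R1: [0, -14/5, -7/5]
R3 ← R3 + (28/29)·R2: [0, 0, 133/58]
R4 ← R4 + (8/29)·R2: [0, 0, -126/29]
R5 ← R5 + (7/29)·R2: [0, 0, 42/29]
R4 ← R4 + (36/19)·R3: [0, 0, 0]
R5 ← R5 − (12/19)·R3: [0, 0, 0]
3 nonzero rows, so rank(B) = 3.
B has 3 columns; by rank–nullity, nullity = 3 − 3 = 0.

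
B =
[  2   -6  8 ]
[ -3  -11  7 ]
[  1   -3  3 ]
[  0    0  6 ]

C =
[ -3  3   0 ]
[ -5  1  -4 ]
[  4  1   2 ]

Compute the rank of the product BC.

3

First compute BC:
[[ 56,   8,  40],
 [ 92, -13,  58],
 [ 24,   3,  18],
 [ 24,   6,  12]]
Now row reduce the product.
R2 ← R2 − (23/14)·R1: [0, -183/7, -54/7]
R3 ← R3 − (3/7)·R1: [0, -3/7, 6/7]
R4 ← R4 − (3/7)·R1: [0, 18/7, -36/7]
R3 ← R3 − (1/61)·R2: [0, 0, 60/61]
R4 ← R4 + (6/61)·R2: [0, 0, -360/61]
R4 ← R4 + (6)·R3: [0, 0, 0]
3 nonzero rows, so rank(BC) = 3.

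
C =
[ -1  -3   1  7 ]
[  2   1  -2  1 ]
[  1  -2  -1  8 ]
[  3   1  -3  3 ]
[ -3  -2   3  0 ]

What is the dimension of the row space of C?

2

Row reduce to echelon form.
R2 ← R2 + (2)·R1: [0, -5, 0, 15]
R3 ← R3 + R1: [0, -5, 0, 15]
R4 ← R4 + (3)·R1: [0, -8, 0, 24]
R5 ← R5 − (3)·R1: [0, 7, 0, -21]
R3 ← R3 − R2: [0, 0, 0, 0]
R4 ← R4 − (8/5)·R2: [0, 0, 0, 0]
R5 ← R5 + (7/5)·R2: [0, 0, 0, 0]
Echelon form has 2 nonzero rows, so rank(C) = 2.
The row space has dimension equal to the rank: 2.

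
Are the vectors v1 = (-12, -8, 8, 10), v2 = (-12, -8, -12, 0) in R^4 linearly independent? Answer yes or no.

yes

Form the matrix with these vectors as rows and row reduce.
R2 ← R2 − R1: [0, 0, -20, -10]
2 nonzero rows, so the 2 vectors span a space of dimension 2.
Since 2 = 2, the vectors are linearly independent.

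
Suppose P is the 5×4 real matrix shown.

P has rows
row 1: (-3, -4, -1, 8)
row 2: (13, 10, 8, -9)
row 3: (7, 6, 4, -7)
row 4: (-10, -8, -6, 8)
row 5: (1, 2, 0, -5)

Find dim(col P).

2

Row reduce to echelon form.
R2 ← R2 + (13/3)·R1: [0, -22/3, 11/3, 77/3]
R3 ← R3 + (7/3)·R1: [0, -10/3, 5/3, 35/3]
R4 ← R4 − (10/3)·R1: [0, 16/3, -8/3, -56/3]
R5 ← R5 + (1/3)·R1: [0, 2/3, -1/3, -7/3]
R3 ← R3 − (5/11)·R2: [0, 0, 0, 0]
R4 ← R4 + (8/11)·R2: [0, 0, 0, 0]
R5 ← R5 + (1/11)·R2: [0, 0, 0, 0]
Echelon form has 2 nonzero rows, so rank(P) = 2.
The column space has dimension equal to the rank: 2.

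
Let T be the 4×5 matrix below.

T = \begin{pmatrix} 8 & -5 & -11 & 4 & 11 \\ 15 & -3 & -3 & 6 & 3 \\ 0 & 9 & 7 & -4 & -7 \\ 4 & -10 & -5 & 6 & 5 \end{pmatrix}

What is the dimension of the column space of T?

3

Row reduce to echelon form.
R2 ← R2 − (15/8)·R1: [0, 51/8, 141/8, -3/2, -141/8]
R4 ← R4 − (1/2)·R1: [0, -15/2, 1/2, 4, -1/2]
R3 ← R3 − (24/17)·R2: [0, 0, -304/17, -32/17, 304/17]
R4 ← R4 + (20/17)·R2: [0, 0, 361/17, 38/17, -361/17]
R4 ← R4 + (19/16)·R3: [0, 0, 0, 0, 0]
Echelon form has 3 nonzero rows, so rank(T) = 3.
The column space has dimension equal to the rank: 3.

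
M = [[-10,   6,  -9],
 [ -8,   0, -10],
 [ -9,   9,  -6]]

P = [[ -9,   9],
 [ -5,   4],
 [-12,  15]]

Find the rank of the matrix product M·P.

First compute MP:
[[168, -201],
 [192, -222],
 [108, -135]]
Now row reduce the product.
R2 ← R2 − (8/7)·R1: [0, 54/7]
R3 ← R3 − (9/14)·R1: [0, -81/14]
R3 ← R3 + (3/4)·R2: [0, 0]
2 nonzero rows, so rank(MP) = 2.

2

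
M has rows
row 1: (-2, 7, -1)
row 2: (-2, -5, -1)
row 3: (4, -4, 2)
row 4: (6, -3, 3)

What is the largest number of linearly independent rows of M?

2

Row reduce to echelon form.
R2 ← R2 − R1: [0, -12, 0]
R3 ← R3 + (2)·R1: [0, 10, 0]
R4 ← R4 + (3)·R1: [0, 18, 0]
R3 ← R3 + (5/6)·R2: [0, 0, 0]
R4 ← R4 + (3/2)·R2: [0, 0, 0]
Echelon form has 2 nonzero rows, so rank(M) = 2.
The rank gives the maximum number of linearly independent rows: 2.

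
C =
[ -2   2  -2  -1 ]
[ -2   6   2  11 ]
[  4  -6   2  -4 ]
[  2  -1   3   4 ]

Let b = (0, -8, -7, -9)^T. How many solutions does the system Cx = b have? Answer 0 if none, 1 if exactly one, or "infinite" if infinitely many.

Row reduce the augmented matrix [C | b].
R2 ← R2 − R1: [0, 4, 4, 12, -8]
R3 ← R3 + (2)·R1: [0, -2, -2, -6, -7]
R4 ← R4 + R1: [0, 1, 1, 3, -9]
R3 ← R3 + (1/2)·R2: [0, 0, 0, 0, -11]
R4 ← R4 − (1/4)·R2: [0, 0, 0, 0, -7]
R4 ← R4 − (7/11)·R3: [0, 0, 0, 0, 0]
The echelon form has 3 nonzero rows; the last pivot sits in the augmented column, so rank(C) = 2 but rank([C|b]) = 3.
Since the ranks differ, the system is inconsistent.
It has no solutions.

0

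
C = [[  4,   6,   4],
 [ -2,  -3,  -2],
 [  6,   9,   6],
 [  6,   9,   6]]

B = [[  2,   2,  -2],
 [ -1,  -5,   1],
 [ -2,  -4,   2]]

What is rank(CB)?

First compute CB:
[[ -6, -38,   6],
 [  3,  19,  -3],
 [ -9, -57,   9],
 [ -9, -57,   9]]
Now row reduce the product.
R2 ← R2 + (1/2)·R1: [0, 0, 0]
R3 ← R3 − (3/2)·R1: [0, 0, 0]
R4 ← R4 − (3/2)·R1: [0, 0, 0]
1 nonzero row, so rank(CB) = 1.

1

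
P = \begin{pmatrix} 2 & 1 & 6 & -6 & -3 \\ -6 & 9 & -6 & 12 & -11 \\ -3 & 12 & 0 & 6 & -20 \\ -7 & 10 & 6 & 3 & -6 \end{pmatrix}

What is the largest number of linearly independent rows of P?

Row reduce to echelon form.
R2 ← R2 + (3)·R1: [0, 12, 12, -6, -20]
R3 ← R3 + (3/2)·R1: [0, 27/2, 9, -3, -49/2]
R4 ← R4 + (7/2)·R1: [0, 27/2, 27, -18, -33/2]
R3 ← R3 − (9/8)·R2: [0, 0, -9/2, 15/4, -2]
R4 ← R4 − (9/8)·R2: [0, 0, 27/2, -45/4, 6]
R4 ← R4 + (3)·R3: [0, 0, 0, 0, 0]
Echelon form has 3 nonzero rows, so rank(P) = 3.
The rank gives the maximum number of linearly independent rows: 3.

3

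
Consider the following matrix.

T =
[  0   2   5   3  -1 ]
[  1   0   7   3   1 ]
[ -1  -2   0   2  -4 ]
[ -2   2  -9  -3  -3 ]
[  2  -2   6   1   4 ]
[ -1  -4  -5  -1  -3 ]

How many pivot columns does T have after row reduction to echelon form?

3

Row reduce to echelon form.
Swap R1 ↔ R2
R3 ← R3 + R1: [0, -2, 7, 5, -3]
R4 ← R4 + (2)·R1: [0, 2, 5, 3, -1]
R5 ← R5 − (2)·R1: [0, -2, -8, -5, 2]
R6 ← R6 + R1: [0, -4, 2, 2, -2]
R3 ← R3 + R2: [0, 0, 12, 8, -4]
R4 ← R4 − R2: [0, 0, 0, 0, 0]
R5 ← R5 + R2: [0, 0, -3, -2, 1]
R6 ← R6 + (2)·R2: [0, 0, 12, 8, -4]
R5 ← R5 + (1/4)·R3: [0, 0, 0, 0, 0]
R6 ← R6 − R3: [0, 0, 0, 0, 0]
Echelon form has 3 nonzero rows, so rank(T) = 3.
Each nonzero row contributes one pivot column: 3 pivot columns.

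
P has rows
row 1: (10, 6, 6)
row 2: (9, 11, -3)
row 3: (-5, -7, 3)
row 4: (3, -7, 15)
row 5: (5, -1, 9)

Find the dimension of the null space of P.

1

Row reduce to echelon form.
R2 ← R2 − (9/10)·R1: [0, 28/5, -42/5]
R3 ← R3 + (1/2)·R1: [0, -4, 6]
R4 ← R4 − (3/10)·R1: [0, -44/5, 66/5]
R5 ← R5 − (1/2)·R1: [0, -4, 6]
R3 ← R3 + (5/7)·R2: [0, 0, 0]
R4 ← R4 + (11/7)·R2: [0, 0, 0]
R5 ← R5 + (5/7)·R2: [0, 0, 0]
2 nonzero rows, so rank(P) = 2.
P has 3 columns; by rank–nullity, nullity = 3 − 2 = 1.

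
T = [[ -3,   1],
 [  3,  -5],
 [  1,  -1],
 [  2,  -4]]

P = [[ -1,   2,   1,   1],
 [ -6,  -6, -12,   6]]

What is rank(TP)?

First compute TP:
[[ -3, -12, -15,   3],
 [ 27,  36,  63, -27],
 [  5,   8,  13,  -5],
 [ 22,  28,  50, -22]]
Now row reduce the product.
R2 ← R2 + (9)·R1: [0, -72, -72, 0]
R3 ← R3 + (5/3)·R1: [0, -12, -12, 0]
R4 ← R4 + (22/3)·R1: [0, -60, -60, 0]
R3 ← R3 − (1/6)·R2: [0, 0, 0, 0]
R4 ← R4 − (5/6)·R2: [0, 0, 0, 0]
2 nonzero rows, so rank(TP) = 2.

2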